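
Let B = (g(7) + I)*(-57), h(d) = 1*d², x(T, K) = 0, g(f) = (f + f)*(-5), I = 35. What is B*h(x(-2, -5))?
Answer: 0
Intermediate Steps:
g(f) = -10*f (g(f) = (2*f)*(-5) = -10*f)
h(d) = d²
B = 1995 (B = (-10*7 + 35)*(-57) = (-70 + 35)*(-57) = -35*(-57) = 1995)
B*h(x(-2, -5)) = 1995*0² = 1995*0 = 0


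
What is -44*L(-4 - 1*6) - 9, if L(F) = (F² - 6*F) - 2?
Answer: -6961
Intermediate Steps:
L(F) = -2 + F² - 6*F
-44*L(-4 - 1*6) - 9 = -44*(-2 + (-4 - 1*6)² - 6*(-4 - 1*6)) - 9 = -44*(-2 + (-4 - 6)² - 6*(-4 - 6)) - 9 = -44*(-2 + (-10)² - 6*(-10)) - 9 = -44*(-2 + 100 + 60) - 9 = -44*158 - 9 = -6952 - 9 = -6961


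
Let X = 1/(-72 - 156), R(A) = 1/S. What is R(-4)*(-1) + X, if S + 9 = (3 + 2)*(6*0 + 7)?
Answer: -127/2964 ≈ -0.042848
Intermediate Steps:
S = 26 (S = -9 + (3 + 2)*(6*0 + 7) = -9 + 5*(0 + 7) = -9 + 5*7 = -9 + 35 = 26)
R(A) = 1/26
X = -1/228 (X = 1/(-228) = -1/228 ≈ -0.0043860)
R(-4)*(-1) + X = (1/26)*(-1) - 1/228 = -1/26 - 1/228 = -127/2964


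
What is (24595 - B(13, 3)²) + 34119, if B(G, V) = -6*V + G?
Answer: 58689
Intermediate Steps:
B(G, V) = G - 6*V
(24595 - B(13, 3)²) + 34119 = (24595 - (13 - 6*3)²) + 34119 = (24595 - (13 - 18)²) + 34119 = (24595 - 1*(-5)²) + 34119 = (24595 - 1*25) + 34119 = (24595 - 25) + 34119 = 24570 + 34119 = 58689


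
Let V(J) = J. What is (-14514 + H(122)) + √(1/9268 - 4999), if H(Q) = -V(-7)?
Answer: -14507 + 3*I*√11927589303/4634 ≈ -14507.0 + 70.704*I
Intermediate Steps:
H(Q) = 7 (H(Q) = -1*(-7) = 7)
(-14514 + H(122)) + √(1/9268 - 4999) = (-14514 + 7) + √(1/9268 - 4999) = -14507 + √(1/9268 - 4999) = -14507 + √(-46330731/9268) = -14507 + 3*I*√11927589303/4634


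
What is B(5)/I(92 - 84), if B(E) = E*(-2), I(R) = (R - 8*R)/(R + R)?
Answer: 20/7 ≈ 2.8571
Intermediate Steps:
I(R) = -7/2 (I(R) = (-7*R)/((2*R)) = (-7*R)*(1/(2*R)) = -7/2)
B(E) = -2*E
B(5)/I(92 - 84) = (-2*5)/(-7/2) = -10*(-2/7) = 20/7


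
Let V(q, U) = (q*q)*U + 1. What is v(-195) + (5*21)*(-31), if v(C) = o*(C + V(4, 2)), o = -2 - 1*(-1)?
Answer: -3093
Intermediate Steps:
V(q, U) = 1 + U*q² (V(q, U) = q²*U + 1 = U*q² + 1 = 1 + U*q²)
o = -1 (o = -2 + 1 = -1)
v(C) = -33 - C (v(C) = -(C + (1 + 2*4²)) = -(C + (1 + 2*16)) = -(C + (1 + 32)) = -(C + 33) = -(33 + C) = -33 - C)
v(-195) + (5*21)*(-31) = (-33 - 1*(-195)) + (5*21)*(-31) = (-33 + 195) + 105*(-31) = 162 - 3255 = -3093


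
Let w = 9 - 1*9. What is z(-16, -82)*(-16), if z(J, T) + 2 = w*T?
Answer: 32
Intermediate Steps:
w = 0 (w = 9 - 9 = 0)
z(J, T) = -2 (z(J, T) = -2 + 0*T = -2 + 0 = -2)
z(-16, -82)*(-16) = -2*(-16) = 32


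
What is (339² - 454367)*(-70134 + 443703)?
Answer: -126806502774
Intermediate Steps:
(339² - 454367)*(-70134 + 443703) = (114921 - 454367)*373569 = -339446*373569 = -126806502774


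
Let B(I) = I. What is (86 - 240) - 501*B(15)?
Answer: -7669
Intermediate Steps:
(86 - 240) - 501*B(15) = (86 - 240) - 501*15 = -154 - 7515 = -7669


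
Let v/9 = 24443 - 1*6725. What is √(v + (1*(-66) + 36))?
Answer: 2*√39858 ≈ 399.29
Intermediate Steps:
v = 159462 (v = 9*(24443 - 1*6725) = 9*(24443 - 6725) = 9*17718 = 159462)
√(v + (1*(-66) + 36)) = √(159462 + (1*(-66) + 36)) = √(159462 + (-66 + 36)) = √(159462 - 30) = √159432 = 2*√39858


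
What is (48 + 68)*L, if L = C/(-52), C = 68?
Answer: -1972/13 ≈ -151.69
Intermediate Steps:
L = -17/13 (L = 68/(-52) = 68*(-1/52) = -17/13 ≈ -1.3077)
(48 + 68)*L = (48 + 68)*(-17/13) = 116*(-17/13) = -1972/13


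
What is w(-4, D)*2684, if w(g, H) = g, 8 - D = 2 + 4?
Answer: -10736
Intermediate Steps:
D = 2 (D = 8 - (2 + 4) = 8 - 1*6 = 8 - 6 = 2)
w(-4, D)*2684 = -4*2684 = -10736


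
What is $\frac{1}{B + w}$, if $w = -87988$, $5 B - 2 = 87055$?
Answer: $- \frac{5}{352883} \approx -1.4169 \cdot 10^{-5}$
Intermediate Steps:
$B = \frac{87057}{5}$ ($B = \frac{2}{5} + \frac{1}{5} \cdot 87055 = \frac{2}{5} + 17411 = \frac{87057}{5} \approx 17411.0$)
$\frac{1}{B + w} = \frac{1}{\frac{87057}{5} - 87988} = \frac{1}{- \frac{352883}{5}} = - \frac{5}{352883}$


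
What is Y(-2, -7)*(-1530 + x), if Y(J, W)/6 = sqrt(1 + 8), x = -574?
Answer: -37872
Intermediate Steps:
Y(J, W) = 18 (Y(J, W) = 6*sqrt(1 + 8) = 6*sqrt(9) = 6*3 = 18)
Y(-2, -7)*(-1530 + x) = 18*(-1530 - 574) = 18*(-2104) = -37872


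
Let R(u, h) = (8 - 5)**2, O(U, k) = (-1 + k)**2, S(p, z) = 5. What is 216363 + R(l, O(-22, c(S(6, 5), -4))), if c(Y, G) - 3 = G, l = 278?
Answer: 216372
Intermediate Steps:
c(Y, G) = 3 + G
R(u, h) = 9 (R(u, h) = 3**2 = 9)
216363 + R(l, O(-22, c(S(6, 5), -4))) = 216363 + 9 = 216372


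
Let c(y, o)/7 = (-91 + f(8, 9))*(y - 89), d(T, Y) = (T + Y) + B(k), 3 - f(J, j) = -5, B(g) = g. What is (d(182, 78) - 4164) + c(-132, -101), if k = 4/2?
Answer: 124499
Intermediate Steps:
k = 2 (k = 4*(1/2) = 2)
f(J, j) = 8 (f(J, j) = 3 - 1*(-5) = 3 + 5 = 8)
d(T, Y) = 2 + T + Y (d(T, Y) = (T + Y) + 2 = 2 + T + Y)
c(y, o) = 51709 - 581*y (c(y, o) = 7*((-91 + 8)*(y - 89)) = 7*(-83*(-89 + y)) = 7*(7387 - 83*y) = 51709 - 581*y)
(d(182, 78) - 4164) + c(-132, -101) = ((2 + 182 + 78) - 4164) + (51709 - 581*(-132)) = (262 - 4164) + (51709 + 76692) = -3902 + 128401 = 124499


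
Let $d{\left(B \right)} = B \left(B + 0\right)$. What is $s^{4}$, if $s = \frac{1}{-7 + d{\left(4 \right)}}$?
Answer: $\frac{1}{6561} \approx 0.00015242$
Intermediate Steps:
$d{\left(B \right)} = B^{2}$ ($d{\left(B \right)} = B B = B^{2}$)
$s = \frac{1}{9}$ ($s = \frac{1}{-7 + 4^{2}} = \frac{1}{-7 + 16} = \frac{1}{9} \approx 0.11111$)
$s^{4} = \left(\frac{1}{9}\right)^{4} = \frac{1}{6561}$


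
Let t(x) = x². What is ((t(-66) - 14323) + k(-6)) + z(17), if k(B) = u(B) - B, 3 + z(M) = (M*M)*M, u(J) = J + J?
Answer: -5063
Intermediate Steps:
u(J) = 2*J
z(M) = -3 + M³ (z(M) = -3 + (M*M)*M = -3 + M²*M = -3 + M³)
k(B) = B (k(B) = 2*B - B = B)
((t(-66) - 14323) + k(-6)) + z(17) = (((-66)² - 14323) - 6) + (-3 + 17³) = ((4356 - 14323) - 6) + (-3 + 4913) = (-9967 - 6) + 4910 = -9973 + 4910 = -5063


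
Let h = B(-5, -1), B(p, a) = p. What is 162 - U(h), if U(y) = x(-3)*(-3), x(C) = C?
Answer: 153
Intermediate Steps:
h = -5
U(y) = 9 (U(y) = -3*(-3) = 9)
162 - U(h) = 162 - 1*9 = 162 - 9 = 153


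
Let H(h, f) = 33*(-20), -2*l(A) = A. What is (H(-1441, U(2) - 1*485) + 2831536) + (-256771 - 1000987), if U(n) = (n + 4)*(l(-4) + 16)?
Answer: 1573118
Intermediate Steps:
l(A) = -A/2
U(n) = 72 + 18*n (U(n) = (n + 4)*(-½*(-4) + 16) = (4 + n)*(2 + 16) = (4 + n)*18 = 72 + 18*n)
H(h, f) = -660
(H(-1441, U(2) - 1*485) + 2831536) + (-256771 - 1000987) = (-660 + 2831536) + (-256771 - 1000987) = 2830876 - 1257758 = 1573118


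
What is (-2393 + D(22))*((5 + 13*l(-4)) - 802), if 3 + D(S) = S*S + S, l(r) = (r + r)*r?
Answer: 720090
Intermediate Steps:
l(r) = 2*r² (l(r) = (2*r)*r = 2*r²)
D(S) = -3 + S + S² (D(S) = -3 + (S*S + S) = -3 + (S² + S) = -3 + (S + S²) = -3 + S + S²)
(-2393 + D(22))*((5 + 13*l(-4)) - 802) = (-2393 + (-3 + 22 + 22²))*((5 + 13*(2*(-4)²)) - 802) = (-2393 + (-3 + 22 + 484))*((5 + 13*(2*16)) - 802) = (-2393 + 503)*((5 + 13*32) - 802) = -1890*((5 + 416) - 802) = -1890*(421 - 802) = -1890*(-381) = 720090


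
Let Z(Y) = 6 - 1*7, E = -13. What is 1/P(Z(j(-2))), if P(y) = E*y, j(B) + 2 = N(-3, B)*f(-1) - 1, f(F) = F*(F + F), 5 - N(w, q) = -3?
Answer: 1/13 ≈ 0.076923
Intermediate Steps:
N(w, q) = 8 (N(w, q) = 5 - 1*(-3) = 5 + 3 = 8)
f(F) = 2*F² (f(F) = F*(2*F) = 2*F²)
j(B) = 13 (j(B) = -2 + (8*(2*(-1)²) - 1) = -2 + (8*(2*1) - 1) = -2 + (8*2 - 1) = -2 + (16 - 1) = -2 + 15 = 13)
Z(Y) = -1 (Z(Y) = 6 - 7 = -1)
P(y) = -13*y
1/P(Z(j(-2))) = 1/(-13*(-1)) = 1/13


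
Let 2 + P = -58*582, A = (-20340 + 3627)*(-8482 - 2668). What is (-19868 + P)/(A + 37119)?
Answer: -53626/186387069 ≈ -0.00028771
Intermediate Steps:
A = 186349950 (A = -16713*(-11150) = 186349950)
P = -33758 (P = -2 - 58*582 = -2 - 33756 = -33758)
(-19868 + P)/(A + 37119) = (-19868 - 33758)/(186349950 + 37119) = -53626/186387069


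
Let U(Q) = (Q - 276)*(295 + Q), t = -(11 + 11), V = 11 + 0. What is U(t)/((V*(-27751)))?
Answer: 81354/305261 ≈ 0.26651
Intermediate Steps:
V = 11
t = -22 (t = -1*22 = -22)
U(Q) = (-276 + Q)*(295 + Q)
U(t)/((V*(-27751))) = (-81420 + (-22)² + 19*(-22))/((11*(-27751))) = (-81420 + 484 - 418)/(-305261) = -81354*(-1/305261) = 81354/305261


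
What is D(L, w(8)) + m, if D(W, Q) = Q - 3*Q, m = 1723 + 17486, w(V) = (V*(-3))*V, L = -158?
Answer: 19593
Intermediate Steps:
w(V) = -3*V² (w(V) = (-3*V)*V = -3*V²)
m = 19209
D(W, Q) = -2*Q
D(L, w(8)) + m = -(-6)*8² + 19209 = -(-6)*64 + 19209 = -2*(-192) + 19209 = 384 + 19209 = 19593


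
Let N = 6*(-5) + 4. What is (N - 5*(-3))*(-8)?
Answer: 88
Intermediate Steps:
N = -26 (N = -30 + 4 = -26)
(N - 5*(-3))*(-8) = (-26 - 5*(-3))*(-8) = (-26 + 15)*(-8) = -11*(-8) = 88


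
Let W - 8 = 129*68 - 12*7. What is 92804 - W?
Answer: 84108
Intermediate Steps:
W = 8696 (W = 8 + (129*68 - 12*7) = 8 + (8772 - 84) = 8 + 8688 = 8696)
92804 - W = 92804 - 1*8696 = 92804 - 8696 = 84108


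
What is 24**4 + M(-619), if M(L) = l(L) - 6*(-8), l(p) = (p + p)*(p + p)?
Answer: 1864468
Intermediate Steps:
l(p) = 4*p**2 (l(p) = (2*p)*(2*p) = 4*p**2)
M(L) = 48 + 4*L**2 (M(L) = 4*L**2 - 6*(-8) = 4*L**2 + 48 = 48 + 4*L**2)
24**4 + M(-619) = 24**4 + (48 + 4*(-619)**2) = 331776 + (48 + 4*383161) = 331776 + (48 + 1532644) = 331776 + 1532692 = 1864468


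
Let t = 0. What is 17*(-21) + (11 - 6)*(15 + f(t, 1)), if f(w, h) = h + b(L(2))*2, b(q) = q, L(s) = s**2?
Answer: -237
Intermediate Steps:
f(w, h) = 8 + h (f(w, h) = h + 2**2*2 = h + 4*2 = h + 8 = 8 + h)
17*(-21) + (11 - 6)*(15 + f(t, 1)) = 17*(-21) + (11 - 6)*(15 + (8 + 1)) = -357 + 5*(15 + 9) = -357 + 5*24 = -357 + 120 = -237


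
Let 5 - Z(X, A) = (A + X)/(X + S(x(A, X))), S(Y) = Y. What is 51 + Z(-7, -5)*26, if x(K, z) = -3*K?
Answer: 220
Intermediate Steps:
Z(X, A) = 5 - (A + X)/(X - 3*A)
51 + Z(-7, -5)*26 = 51 + (4*(-1*(-7) + 4*(-5))/(-1*(-7) + 3*(-5)))*26 = 51 + (4*(7 - 20)/(7 - 15))*26 = 51 + (4*(-13)/(-8))*26 = 51 + (4*(-⅛)*(-13))*26 = 51 + (13/2)*26 = 51 + 169 = 220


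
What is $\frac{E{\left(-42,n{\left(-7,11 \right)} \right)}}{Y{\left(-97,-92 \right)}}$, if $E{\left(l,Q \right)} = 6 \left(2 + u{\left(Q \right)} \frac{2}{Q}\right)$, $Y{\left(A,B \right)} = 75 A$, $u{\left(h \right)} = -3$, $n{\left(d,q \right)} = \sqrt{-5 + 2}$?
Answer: $- \frac{4}{2425} - \frac{4 i \sqrt{3}}{2425} \approx -0.0016495 - 0.002857 i$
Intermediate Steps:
$n{\left(d,q \right)} = i \sqrt{3}$ ($n{\left(d,q \right)} = \sqrt{-3} = i \sqrt{3}$)
$E{\left(l,Q \right)} = 12 - \frac{36}{Q}$ ($E{\left(l,Q \right)} = 6 \left(2 - 3 \frac{2}{Q}\right) = 6 \left(2 - \frac{6}{Q}\right) = 12 - \frac{36}{Q}$)
$\frac{E{\left(-42,n{\left(-7,11 \right)} \right)}}{Y{\left(-97,-92 \right)}} = \frac{12 - \frac{36}{i \sqrt{3}}}{75 \left(-97\right)} = \frac{12 - 36 \left(- \frac{i \sqrt{3}}{3}\right)}{-7275} = \left(12 + 12 i \sqrt{3}\right) \left(- \frac{1}{7275}\right) = - \frac{4}{2425} - \frac{4 i \sqrt{3}}{2425}$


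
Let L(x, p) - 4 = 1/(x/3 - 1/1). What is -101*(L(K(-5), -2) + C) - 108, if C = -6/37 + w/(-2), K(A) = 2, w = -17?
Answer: -77783/74 ≈ -1051.1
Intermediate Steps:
L(x, p) = 4 + 1/(-1 + x/3) (L(x, p) = 4 + 1/(x/3 - 1/1) = 4 + 1/(x*(1/3) - 1*1) = 4 + 1/(x/3 - 1) = 4 + 1/(-1 + x/3))
C = 617/74 (C = -6/37 - 17/(-2) = -6*1/37 - 17*(-1/2) = -6/37 + 17/2 = 617/74 ≈ 8.3378)
-101*(L(K(-5), -2) + C) - 108 = -101*((-9 + 4*2)/(-3 + 2) + 617/74) - 108 = -101*((-9 + 8)/(-1) + 617/74) - 108 = -101*(-1*(-1) + 617/74) - 108 = -101*(1 + 617/74) - 108 = -101*691/74 - 108 = -69791/74 - 108 = -77783/74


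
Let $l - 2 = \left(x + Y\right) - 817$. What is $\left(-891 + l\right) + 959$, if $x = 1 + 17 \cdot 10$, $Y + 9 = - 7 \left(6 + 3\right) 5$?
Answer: $-900$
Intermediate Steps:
$Y = -324$ ($Y = -9 + - 7 \left(6 + 3\right) 5 = -9 + \left(-7\right) 9 \cdot 5 = -9 - 315 = -324$)
$x = 171$ ($x = 1 + 170 = 171$)
$l = -968$ ($l = 2 + \left(\left(171 - 324\right) - 817\right) = 2 - 970 = -968$)
$\left(-891 + l\right) + 959 = \left(-891 - 968\right) + 959 = -1859 + 959 = -900$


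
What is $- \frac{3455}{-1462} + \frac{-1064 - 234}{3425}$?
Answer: $\frac{9935699}{5007350} \approx 1.9842$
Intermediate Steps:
$- \frac{3455}{-1462} + \frac{-1064 - 234}{3425} = \left(-3455\right) \left(- \frac{1}{1462}\right) - \frac{1298}{3425} = \frac{3455}{1462} - \frac{1298}{3425} = \frac{9935699}{5007350}$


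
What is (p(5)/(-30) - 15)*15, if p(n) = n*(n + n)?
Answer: -250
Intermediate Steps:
p(n) = 2*n² (p(n) = n*(2*n) = 2*n²)
(p(5)/(-30) - 15)*15 = ((2*5²)/(-30) - 15)*15 = ((2*25)*(-1/30) - 15)*15 = (50*(-1/30) - 15)*15 = (-5/3 - 15)*15 = -50/3*15 = -250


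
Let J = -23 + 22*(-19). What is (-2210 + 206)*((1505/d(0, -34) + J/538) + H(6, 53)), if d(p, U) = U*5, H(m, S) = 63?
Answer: -488707464/4573 ≈ -1.0687e+5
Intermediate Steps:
J = -441 (J = -23 - 418 = -441)
d(p, U) = 5*U
(-2210 + 206)*((1505/d(0, -34) + J/538) + H(6, 53)) = (-2210 + 206)*((1505/((5*(-34))) - 441/538) + 63) = -2004*((1505/(-170) - 441*1/538) + 63) = -2004*((1505*(-1/170) - 441/538) + 63) = -2004*((-301/34 - 441/538) + 63) = -2004*(-44233/4573 + 63) = -2004*243866/4573 = -488707464/4573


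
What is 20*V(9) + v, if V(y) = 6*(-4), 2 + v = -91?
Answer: -573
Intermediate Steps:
v = -93 (v = -2 - 91 = -93)
V(y) = -24
20*V(9) + v = 20*(-24) - 93 = -480 - 93 = -573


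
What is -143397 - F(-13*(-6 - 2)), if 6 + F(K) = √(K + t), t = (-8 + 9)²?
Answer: -143391 - √105 ≈ -1.4340e+5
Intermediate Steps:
t = 1 (t = 1² = 1)
F(K) = -6 + √(1 + K) (F(K) = -6 + √(K + 1) = -6 + √(1 + K))
-143397 - F(-13*(-6 - 2)) = -143397 - (-6 + √(1 - 13*(-6 - 2))) = -143397 - (-6 + √(1 - 13*(-8))) = -143397 - (-6 + √(1 + 104)) = -143397 - (-6 + √105) = -143397 + (6 - √105) = -143391 - √105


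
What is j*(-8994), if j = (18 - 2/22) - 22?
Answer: 404730/11 ≈ 36794.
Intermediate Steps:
j = -45/11 (j = (18 - 2*1/22) - 22 = (18 - 1/11) - 22 = 197/11 - 22 = -45/11 ≈ -4.0909)
j*(-8994) = -45/11*(-8994) = 404730/11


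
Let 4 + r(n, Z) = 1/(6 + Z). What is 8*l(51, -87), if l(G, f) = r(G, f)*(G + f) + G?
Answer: 14072/9 ≈ 1563.6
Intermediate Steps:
r(n, Z) = -4 + 1/(6 + Z)
l(G, f) = G + (-23 - 4*f)*(G + f)/(6 + f) (l(G, f) = ((-23 - 4*f)/(6 + f))*(G + f) + G = (-23 - 4*f)*(G + f)/(6 + f) + G = G + (-23 - 4*f)*(G + f)/(6 + f))
8*l(51, -87) = 8*((51*(6 - 87) - 1*51*(23 + 4*(-87)) - 1*(-87)*(23 + 4*(-87)))/(6 - 87)) = 8*((51*(-81) - 1*51*(23 - 348) - 1*(-87)*(23 - 348))/(-81)) = 8*(-(-4131 - 1*51*(-325) - 1*(-87)*(-325))/81) = 8*(-(-4131 + 16575 - 28275)/81) = 8*(-1/81*(-15831)) = 8*(1759/9) = 14072/9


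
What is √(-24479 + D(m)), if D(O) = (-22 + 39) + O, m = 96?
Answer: I*√24366 ≈ 156.1*I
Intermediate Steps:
D(O) = 17 + O
√(-24479 + D(m)) = √(-24479 + (17 + 96)) = √(-24479 + 113) = √(-24366) = I*√24366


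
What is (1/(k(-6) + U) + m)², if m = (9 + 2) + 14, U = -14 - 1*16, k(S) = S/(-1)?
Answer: 358801/576 ≈ 622.92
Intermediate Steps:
k(S) = -S (k(S) = S*(-1) = -S)
U = -30 (U = -14 - 16 = -30)
m = 25 (m = 11 + 14 = 25)
(1/(k(-6) + U) + m)² = (1/(-1*(-6) - 30) + 25)² = (1/(6 - 30) + 25)² = (1/(-24) + 25)² = (-1/24 + 25)² = (599/24)² = 358801/576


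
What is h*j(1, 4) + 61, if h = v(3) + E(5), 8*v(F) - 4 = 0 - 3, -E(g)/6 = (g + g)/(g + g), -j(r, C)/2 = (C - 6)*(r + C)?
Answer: -113/2 ≈ -56.500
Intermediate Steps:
j(r, C) = -2*(-6 + C)*(C + r) (j(r, C) = -2*(C - 6)*(r + C) = -2*(-6 + C)*(C + r))
E(g) = -6 (E(g) = -6*(g + g)/(g + g) = -6*2*g/(2*g) = -6*2*g*1/(2*g) = -6*1 = -6)
v(F) = ⅛ (v(F) = ½ + (0 - 3)/8 = ½ + (⅛)*(-3) = ½ - 3/8 = ⅛)
h = -47/8 (h = ⅛ - 6 = -47/8 ≈ -5.8750)
h*j(1, 4) + 61 = -47*(-2*4² + 12*4 + 12*1 - 2*4*1)/8 + 61 = -47*(-2*16 + 48 + 12 - 8)/8 + 61 = -47*(-32 + 48 + 12 - 8)/8 + 61 = -47/8*20 + 61 = -235/2 + 61 = -113/2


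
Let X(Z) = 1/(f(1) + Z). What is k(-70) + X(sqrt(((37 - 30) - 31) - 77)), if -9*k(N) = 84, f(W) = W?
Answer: (-28*sqrt(101) + 25*I)/(3*(sqrt(101) - I)) ≈ -9.3235 - 0.098528*I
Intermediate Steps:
k(N) = -28/3 (k(N) = -1/9*84 = -28/3)
X(Z) = 1/(1 + Z)
k(-70) + X(sqrt(((37 - 30) - 31) - 77)) = -28/3 + 1/(1 + sqrt(((37 - 30) - 31) - 77)) = -28/3 + 1/(1 + sqrt((7 - 31) - 77)) = -28/3 + 1/(1 + sqrt(-24 - 77)) = -28/3 + 1/(1 + sqrt(-101)) = -28/3 + 1/(1 + I*sqrt(101))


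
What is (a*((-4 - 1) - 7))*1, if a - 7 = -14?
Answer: 84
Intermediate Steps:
a = -7 (a = 7 - 14 = -7)
(a*((-4 - 1) - 7))*1 = -7*((-4 - 1) - 7)*1 = -7*(-5 - 7)*1 = -7*(-12)*1 = 84*1 = 84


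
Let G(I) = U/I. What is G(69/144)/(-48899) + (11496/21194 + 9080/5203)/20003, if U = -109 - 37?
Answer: 7870900529123492/1240394148923795921 ≈ 0.0063455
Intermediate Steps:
U = -146
G(I) = -146/I
G(69/144)/(-48899) + (11496/21194 + 9080/5203)/20003 = -146/(69/144)/(-48899) + (11496/21194 + 9080/5203)/20003 = -146/(69*(1/144))*(-1/48899) + (11496*(1/21194) + 9080*(1/5203))*(1/20003) = -146/23/48*(-1/48899) + (5748/10597 + 9080/5203)*(1/20003) = -146*48/23*(-1/48899) + (126127604/55136191)*(1/20003) = -7008/23*(-1/48899) + 126127604/1102889228573 = 7008/1124677 + 126127604/1102889228573 = 7870900529123492/1240394148923795921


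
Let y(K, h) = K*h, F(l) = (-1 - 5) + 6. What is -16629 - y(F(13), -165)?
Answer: -16629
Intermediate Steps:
F(l) = 0 (F(l) = -6 + 6 = 0)
-16629 - y(F(13), -165) = -16629 - 0*(-165) = -16629 - 1*0 = -16629 + 0 = -16629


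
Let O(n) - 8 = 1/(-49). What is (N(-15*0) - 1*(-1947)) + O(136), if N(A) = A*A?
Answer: 95794/49 ≈ 1955.0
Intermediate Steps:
O(n) = 391/49 (O(n) = 8 + 1/(-49) = 8 - 1/49 = 391/49)
N(A) = A²
(N(-15*0) - 1*(-1947)) + O(136) = ((-15*0)² - 1*(-1947)) + 391/49 = (0² + 1947) + 391/49 = (0 + 1947) + 391/49 = 1947 + 391/49 = 95794/49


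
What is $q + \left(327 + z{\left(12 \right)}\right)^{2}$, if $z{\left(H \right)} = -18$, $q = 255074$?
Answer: $350555$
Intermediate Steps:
$q + \left(327 + z{\left(12 \right)}\right)^{2} = 255074 + \left(327 - 18\right)^{2} = 255074 + 309^{2} = 255074 + 95481 = 350555$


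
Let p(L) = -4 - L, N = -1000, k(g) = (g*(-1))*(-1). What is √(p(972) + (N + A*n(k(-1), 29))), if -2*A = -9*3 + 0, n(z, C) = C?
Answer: I*√6338/2 ≈ 39.806*I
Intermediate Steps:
k(g) = g (k(g) = -g*(-1) = g)
A = 27/2 (A = -(-9*3 + 0)/2 = -(-27 + 0)/2 = -½*(-27) = 27/2 ≈ 13.500)
√(p(972) + (N + A*n(k(-1), 29))) = √((-4 - 1*972) + (-1000 + (27/2)*29)) = √((-4 - 972) + (-1000 + 783/2)) = √(-976 - 1217/2) = √(-3169/2) = I*√6338/2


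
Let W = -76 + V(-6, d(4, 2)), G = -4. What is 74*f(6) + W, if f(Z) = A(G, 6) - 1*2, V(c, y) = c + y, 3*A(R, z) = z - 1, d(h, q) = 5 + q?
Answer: -299/3 ≈ -99.667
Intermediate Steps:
A(R, z) = -1/3 + z/3 (A(R, z) = (z - 1)/3 = (-1 + z)/3 = -1/3 + z/3)
f(Z) = -1/3 (f(Z) = (-1/3 + (1/3)*6) - 1*2 = (-1/3 + 2) - 2 = 5/3 - 2 = -1/3)
W = -75 (W = -76 + (-6 + (5 + 2)) = -76 + (-6 + 7) = -76 + 1 = -75)
74*f(6) + W = 74*(-1/3) - 75 = -74/3 - 75 = -299/3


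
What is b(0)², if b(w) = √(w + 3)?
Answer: 3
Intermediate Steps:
b(w) = √(3 + w)
b(0)² = (√(3 + 0))² = (√3)² = 3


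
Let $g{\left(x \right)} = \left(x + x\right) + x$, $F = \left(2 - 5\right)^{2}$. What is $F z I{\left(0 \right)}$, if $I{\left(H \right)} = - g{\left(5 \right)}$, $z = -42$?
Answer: $5670$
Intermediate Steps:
$F = 9$ ($F = \left(-3\right)^{2} = 9$)
$g{\left(x \right)} = 3 x$ ($g{\left(x \right)} = 2 x + x = 3 x$)
$I{\left(H \right)} = -15$ ($I{\left(H \right)} = - 3 \cdot 5 = \left(-1\right) 15 = -15$)
$F z I{\left(0 \right)} = 9 \left(\left(-42\right) \left(-15\right)\right) = 9 \cdot 630 = 5670$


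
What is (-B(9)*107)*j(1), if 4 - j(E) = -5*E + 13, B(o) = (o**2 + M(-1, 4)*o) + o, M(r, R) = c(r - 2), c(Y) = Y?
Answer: 26964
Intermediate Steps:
M(r, R) = -2 + r (M(r, R) = r - 2 = -2 + r)
B(o) = o**2 - 2*o (B(o) = (o**2 + (-2 - 1)*o) + o = (o**2 - 3*o) + o = o**2 - 2*o)
j(E) = -9 + 5*E (j(E) = 4 - (-5*E + 13) = 4 - (13 - 5*E) = 4 + (-13 + 5*E) = -9 + 5*E)
(-B(9)*107)*j(1) = (-9*(-2 + 9)*107)*(-9 + 5*1) = (-9*7*107)*(-9 + 5) = (-1*63*107)*(-4) = -63*107*(-4) = -6741*(-4) = 26964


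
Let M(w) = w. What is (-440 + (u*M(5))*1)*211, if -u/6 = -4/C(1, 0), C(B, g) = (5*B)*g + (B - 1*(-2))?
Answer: -84400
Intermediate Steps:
C(B, g) = 2 + B + 5*B*g (C(B, g) = 5*B*g + (B + 2) = 5*B*g + (2 + B) = 2 + B + 5*B*g)
u = 8 (u = -(-24)/(2 + 1 + 5*1*0) = -(-24)/(2 + 1 + 0) = -(-24)/3 = -6*(-4/3) = 8)
(-440 + (u*M(5))*1)*211 = (-440 + (8*5)*1)*211 = (-440 + 40*1)*211 = (-440 + 40)*211 = -400*211 = -84400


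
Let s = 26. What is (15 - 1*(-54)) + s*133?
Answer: 3527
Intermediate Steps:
(15 - 1*(-54)) + s*133 = (15 - 1*(-54)) + 26*133 = (15 + 54) + 3458 = 69 + 3458 = 3527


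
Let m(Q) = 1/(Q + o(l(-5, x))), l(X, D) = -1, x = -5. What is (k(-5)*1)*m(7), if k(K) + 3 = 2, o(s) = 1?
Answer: -1/8 ≈ -0.12500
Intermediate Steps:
m(Q) = 1/(1 + Q) (m(Q) = 1/(Q + 1) = 1/(1 + Q))
k(K) = -1 (k(K) = -3 + 2 = -1)
(k(-5)*1)*m(7) = (-1*1)/(1 + 7) = -1/8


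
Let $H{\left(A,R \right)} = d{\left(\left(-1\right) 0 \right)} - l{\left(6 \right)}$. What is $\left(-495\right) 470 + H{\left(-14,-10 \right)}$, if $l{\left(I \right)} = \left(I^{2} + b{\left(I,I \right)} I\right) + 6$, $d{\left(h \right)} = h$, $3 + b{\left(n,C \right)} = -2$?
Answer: $-232662$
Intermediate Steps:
$b{\left(n,C \right)} = -5$ ($b{\left(n,C \right)} = -3 - 2 = -5$)
$l{\left(I \right)} = 6 + I^{2} - 5 I$ ($l{\left(I \right)} = \left(I^{2} - 5 I\right) + 6 = 6 + I^{2} - 5 I$)
$H{\left(A,R \right)} = -12$ ($H{\left(A,R \right)} = \left(-1\right) 0 - \left(6 + 6^{2} - 30\right) = 0 - \left(6 + 36 - 30\right) = 0 - 12 = -12$)
$\left(-495\right) 470 + H{\left(-14,-10 \right)} = \left(-495\right) 470 - 12 = -232650 - 12 = -232662$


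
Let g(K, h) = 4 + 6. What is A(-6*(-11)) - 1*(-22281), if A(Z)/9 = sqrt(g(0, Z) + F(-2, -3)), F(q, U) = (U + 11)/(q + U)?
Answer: 22281 + 9*sqrt(210)/5 ≈ 22307.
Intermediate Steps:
g(K, h) = 10
F(q, U) = (11 + U)/(U + q)
A(Z) = 9*sqrt(210)/5 (A(Z) = 9*sqrt(10 + (11 - 3)/(-3 - 2)) = 9*sqrt(10 + 8/(-5)) = 9*sqrt(10 - 1/5*8) = 9*sqrt(10 - 8/5) = 9*sqrt(42/5) = 9*(sqrt(210)/5) = 9*sqrt(210)/5)
A(-6*(-11)) - 1*(-22281) = 9*sqrt(210)/5 - 1*(-22281) = 9*sqrt(210)/5 + 22281 = 22281 + 9*sqrt(210)/5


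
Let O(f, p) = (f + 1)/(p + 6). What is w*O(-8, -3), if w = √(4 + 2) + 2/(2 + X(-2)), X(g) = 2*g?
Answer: 7/3 - 7*√6/3 ≈ -3.3821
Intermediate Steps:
O(f, p) = (1 + f)/(6 + p)
w = -1 + √6 (w = √(4 + 2) + 2/(2 + 2*(-2)) = √6 + 2/(2 - 4) = √6 + 2/(-2) = √6 + 2*(-½) = √6 - 1 = -1 + √6 ≈ 1.4495)
w*O(-8, -3) = (-1 + √6)*((1 - 8)/(6 - 3)) = (-1 + √6)*(-7/3) = 7/3 - 7*√6/3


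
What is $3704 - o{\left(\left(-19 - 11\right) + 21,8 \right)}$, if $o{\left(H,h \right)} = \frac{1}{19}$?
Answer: $\frac{70375}{19} \approx 3703.9$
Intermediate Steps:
$o{\left(H,h \right)} = \frac{1}{19}$
$3704 - o{\left(\left(-19 - 11\right) + 21,8 \right)} = 3704 - \frac{1}{19} = \frac{70375}{19}$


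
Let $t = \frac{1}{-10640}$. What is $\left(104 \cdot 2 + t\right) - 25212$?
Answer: $- \frac{266042561}{10640} \approx -25004.0$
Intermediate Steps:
$t = - \frac{1}{10640} \approx -9.3985 \cdot 10^{-5}$
$\left(104 \cdot 2 + t\right) - 25212 = \left(104 \cdot 2 - \frac{1}{10640}\right) - 25212 = \left(208 - \frac{1}{10640}\right) - 25212 = \frac{2213119}{10640} - 25212 = - \frac{266042561}{10640}$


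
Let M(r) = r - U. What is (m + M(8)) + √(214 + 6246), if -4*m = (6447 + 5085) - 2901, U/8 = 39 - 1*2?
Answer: -9783/4 + 2*√1615 ≈ -2365.4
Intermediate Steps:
U = 296 (U = 8*(39 - 1*2) = 8*(39 - 2) = 8*37 = 296)
M(r) = -296 + r (M(r) = r - 1*296 = r - 296 = -296 + r)
m = -8631/4 (m = -((6447 + 5085) - 2901)/4 = -(11532 - 2901)/4 = -¼*8631 = -8631/4 ≈ -2157.8)
(m + M(8)) + √(214 + 6246) = (-8631/4 + (-296 + 8)) + √(214 + 6246) = (-8631/4 - 288) + √6460 = -9783/4 + 2*√1615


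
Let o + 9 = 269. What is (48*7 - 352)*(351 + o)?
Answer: -9776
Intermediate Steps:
o = 260 (o = -9 + 269 = 260)
(48*7 - 352)*(351 + o) = (48*7 - 352)*(351 + 260) = (336 - 352)*611 = -16*611 = -9776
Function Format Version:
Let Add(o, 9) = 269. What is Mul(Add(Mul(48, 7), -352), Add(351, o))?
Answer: -9776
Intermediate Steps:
o = 260 (o = Add(-9, 269) = 260)
Mul(Add(Mul(48, 7), -352), Add(351, o)) = Mul(Add(Mul(48, 7), -352), Add(351, 260)) = Mul(Add(336, -352), 611) = Mul(-16, 611) = -9776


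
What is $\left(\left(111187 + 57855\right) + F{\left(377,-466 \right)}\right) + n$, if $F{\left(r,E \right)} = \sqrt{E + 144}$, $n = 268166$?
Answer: $437208 + i \sqrt{322} \approx 4.3721 \cdot 10^{5} + 17.944 i$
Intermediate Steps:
$F{\left(r,E \right)} = \sqrt{144 + E}$
$\left(\left(111187 + 57855\right) + F{\left(377,-466 \right)}\right) + n = \left(\left(111187 + 57855\right) + \sqrt{144 - 466}\right) + 268166 = \left(169042 + \sqrt{-322}\right) + 268166 = \left(169042 + i \sqrt{322}\right) + 268166 = 437208 + i \sqrt{322}$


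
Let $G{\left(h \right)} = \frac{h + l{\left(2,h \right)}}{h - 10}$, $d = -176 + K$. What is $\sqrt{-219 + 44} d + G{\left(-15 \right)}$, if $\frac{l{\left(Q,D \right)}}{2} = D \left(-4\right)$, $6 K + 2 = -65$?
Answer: $- \frac{21}{5} - \frac{5615 i \sqrt{7}}{6} \approx -4.2 - 2476.0 i$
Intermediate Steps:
$K = - \frac{67}{6}$ ($K = - \frac{1}{3} + \frac{1}{6} \left(-65\right) = - \frac{1}{3} - \frac{65}{6} = - \frac{67}{6} \approx -11.167$)
$d = - \frac{1123}{6}$ ($d = -176 - \frac{67}{6} = - \frac{1123}{6} \approx -187.17$)
$l{\left(Q,D \right)} = - 8 D$ ($l{\left(Q,D \right)} = 2 D \left(-4\right) = 2 \left(- 4 D\right) = - 8 D$)
$G{\left(h \right)} = - \frac{7 h}{-10 + h}$ ($G{\left(h \right)} = \frac{h - 8 h}{h - 10} = \frac{\left(-7\right) h}{-10 + h} = - \frac{7 h}{-10 + h}$)
$\sqrt{-219 + 44} d + G{\left(-15 \right)} = \sqrt{-219 + 44} \left(- \frac{1123}{6}\right) - - \frac{105}{-10 - 15} = \sqrt{-175} \left(- \frac{1123}{6}\right) - - \frac{105}{-25} = 5 i \sqrt{7} \left(- \frac{1123}{6}\right) - \left(-105\right) \left(- \frac{1}{25}\right) = - \frac{5615 i \sqrt{7}}{6} - \frac{21}{5} = - \frac{21}{5} - \frac{5615 i \sqrt{7}}{6}$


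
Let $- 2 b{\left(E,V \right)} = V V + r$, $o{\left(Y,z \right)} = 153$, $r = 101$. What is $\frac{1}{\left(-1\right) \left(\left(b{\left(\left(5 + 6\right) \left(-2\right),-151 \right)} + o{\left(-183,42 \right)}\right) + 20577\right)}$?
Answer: $- \frac{1}{9279} \approx -0.00010777$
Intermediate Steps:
$b{\left(E,V \right)} = - \frac{101}{2} - \frac{V^{2}}{2}$ ($b{\left(E,V \right)} = - \frac{V V + 101}{2} = - \frac{V^{2} + 101}{2} = - \frac{101 + V^{2}}{2} = - \frac{101}{2} - \frac{V^{2}}{2}$)
$\frac{1}{\left(-1\right) \left(\left(b{\left(\left(5 + 6\right) \left(-2\right),-151 \right)} + o{\left(-183,42 \right)}\right) + 20577\right)} = \frac{1}{\left(-1\right) \left(\left(\left(- \frac{101}{2} - \frac{\left(-151\right)^{2}}{2}\right) + 153\right) + 20577\right)} = \frac{1}{\left(-1\right) \left(\left(\left(- \frac{101}{2} - \frac{22801}{2}\right) + 153\right) + 20577\right)} = \frac{1}{\left(-1\right) \left(\left(-11451 + 153\right) + 20577\right)} = \frac{1}{\left(-1\right) \left(-11298 + 20577\right)} = \frac{1}{\left(-1\right) 9279} = \frac{1}{-9279} = - \frac{1}{9279}$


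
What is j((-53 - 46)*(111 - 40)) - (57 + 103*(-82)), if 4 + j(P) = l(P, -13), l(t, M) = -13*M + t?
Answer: 1525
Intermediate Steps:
l(t, M) = t - 13*M
j(P) = 165 + P (j(P) = -4 + (P - 13*(-13)) = -4 + (P + 169) = -4 + (169 + P) = 165 + P)
j((-53 - 46)*(111 - 40)) - (57 + 103*(-82)) = (165 + (-53 - 46)*(111 - 40)) - (57 + 103*(-82)) = (165 - 99*71) - (57 - 8446) = (165 - 7029) - 1*(-8389) = -6864 + 8389 = 1525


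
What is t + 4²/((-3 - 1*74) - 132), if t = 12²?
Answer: 30080/209 ≈ 143.92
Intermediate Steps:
t = 144
t + 4²/((-3 - 1*74) - 132) = 144 + 4²/((-3 - 1*74) - 132) = 144 + 16/((-3 - 74) - 132) = 144 + 16/(-77 - 132) = 144 + 16/(-209) = 144 + 16*(-1/209) = 144 - 16/209 = 30080/209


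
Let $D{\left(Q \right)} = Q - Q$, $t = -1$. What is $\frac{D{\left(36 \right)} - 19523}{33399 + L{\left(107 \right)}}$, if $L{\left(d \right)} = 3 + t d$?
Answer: $- \frac{19523}{33295} \approx -0.58636$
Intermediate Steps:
$L{\left(d \right)} = 3 - d$
$D{\left(Q \right)} = 0$
$\frac{D{\left(36 \right)} - 19523}{33399 + L{\left(107 \right)}} = \frac{0 - 19523}{33399 + \left(3 - 107\right)} = - \frac{19523}{33399 + \left(3 - 107\right)} = - \frac{19523}{33399 - 104} = - \frac{19523}{33295}$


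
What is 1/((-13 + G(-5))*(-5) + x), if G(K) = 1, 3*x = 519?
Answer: 1/233 ≈ 0.0042918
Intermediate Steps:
x = 173 (x = (⅓)*519 = 173)
1/((-13 + G(-5))*(-5) + x) = 1/((-13 + 1)*(-5) + 173) = 1/(-12*(-5) + 173) = 1/(60 + 173) = 1/233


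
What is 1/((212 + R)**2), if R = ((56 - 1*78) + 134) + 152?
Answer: 1/226576 ≈ 4.4135e-6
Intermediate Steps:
R = 264 (R = ((56 - 78) + 134) + 152 = (-22 + 134) + 152 = 112 + 152 = 264)
1/((212 + R)**2) = 1/((212 + 264)**2) = 1/(476**2) = 1/226576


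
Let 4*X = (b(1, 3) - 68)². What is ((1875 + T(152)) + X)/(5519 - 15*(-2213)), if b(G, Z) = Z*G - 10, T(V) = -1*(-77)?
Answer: 13433/154856 ≈ 0.086745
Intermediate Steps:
T(V) = 77
b(G, Z) = -10 + G*Z (b(G, Z) = G*Z - 10 = -10 + G*Z)
X = 5625/4 (X = ((-10 + 1*3) - 68)²/4 = ((-10 + 3) - 68)²/4 = (-7 - 68)²/4 = (¼)*(-75)² = (¼)*5625 = 5625/4 ≈ 1406.3)
((1875 + T(152)) + X)/(5519 - 15*(-2213)) = ((1875 + 77) + 5625/4)/(5519 - 15*(-2213)) = (1952 + 5625/4)/(5519 + 33195) = (13433/4)/38714 = (13433/4)*(1/38714) = 13433/154856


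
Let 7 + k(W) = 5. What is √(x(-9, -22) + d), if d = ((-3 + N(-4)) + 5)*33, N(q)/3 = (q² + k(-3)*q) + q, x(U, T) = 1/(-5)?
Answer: √51145/5 ≈ 45.231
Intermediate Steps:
k(W) = -2 (k(W) = -7 + 5 = -2)
x(U, T) = -⅕
N(q) = -3*q + 3*q² (N(q) = 3*((q² - 2*q) + q) = 3*(q² - q) = -3*q + 3*q²)
d = 2046 (d = ((-3 + 3*(-4)*(-1 - 4)) + 5)*33 = ((-3 + 3*(-4)*(-5)) + 5)*33 = ((-3 + 60) + 5)*33 = (57 + 5)*33 = 62*33 = 2046)
√(x(-9, -22) + d) = √(-⅕ + 2046) = √(10229/5) = √51145/5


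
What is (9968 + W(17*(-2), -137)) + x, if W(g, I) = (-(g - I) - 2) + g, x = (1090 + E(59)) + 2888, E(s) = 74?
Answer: 13881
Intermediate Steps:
x = 4052 (x = (1090 + 74) + 2888 = 1164 + 2888 = 4052)
W(g, I) = -2 + I (W(g, I) = ((I - g) - 2) + g = (-2 + I - g) + g = -2 + I)
(9968 + W(17*(-2), -137)) + x = (9968 + (-2 - 137)) + 4052 = (9968 - 139) + 4052 = 9829 + 4052 = 13881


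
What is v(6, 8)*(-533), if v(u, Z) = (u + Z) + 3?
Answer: -9061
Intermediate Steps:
v(u, Z) = 3 + Z + u (v(u, Z) = (Z + u) + 3 = 3 + Z + u)
v(6, 8)*(-533) = (3 + 8 + 6)*(-533) = 17*(-533) = -9061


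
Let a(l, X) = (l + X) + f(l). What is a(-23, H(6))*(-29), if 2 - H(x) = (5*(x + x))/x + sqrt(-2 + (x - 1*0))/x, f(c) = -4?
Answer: 3074/3 ≈ 1024.7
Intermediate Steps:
H(x) = -8 - sqrt(-2 + x)/x (H(x) = 2 - ((5*(x + x))/x + sqrt(-2 + (x - 1*0))/x) = 2 - ((5*(2*x))/x + sqrt(-2 + (x + 0))/x) = 2 - ((10*x)/x + sqrt(-2 + x)/x) = 2 - (10 + sqrt(-2 + x)/x) = 2 + (-10 - sqrt(-2 + x)/x) = -8 - sqrt(-2 + x)/x)
a(l, X) = -4 + X + l (a(l, X) = (l + X) - 4 = (X + l) - 4 = -4 + X + l)
a(-23, H(6))*(-29) = (-4 + (-8 - 1*sqrt(-2 + 6)/6) - 23)*(-29) = (-4 + (-8 - 1*1/6*sqrt(4)) - 23)*(-29) = (-4 + (-8 - 1*1/6*2) - 23)*(-29) = (-4 + (-8 - 1/3) - 23)*(-29) = (-4 - 25/3 - 23)*(-29) = -106/3*(-29) = 3074/3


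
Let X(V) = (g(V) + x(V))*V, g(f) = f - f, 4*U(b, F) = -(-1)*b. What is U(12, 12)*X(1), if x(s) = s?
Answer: 3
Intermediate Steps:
U(b, F) = b/4 (U(b, F) = (-(-1)*b)/4 = b/4)
g(f) = 0
X(V) = V² (X(V) = (0 + V)*V = V*V = V²)
U(12, 12)*X(1) = ((¼)*12)*1² = 3*1 = 3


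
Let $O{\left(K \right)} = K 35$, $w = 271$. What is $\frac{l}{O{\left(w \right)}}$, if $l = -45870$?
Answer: $- \frac{9174}{1897} \approx -4.8361$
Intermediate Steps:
$O{\left(K \right)} = 35 K$
$\frac{l}{O{\left(w \right)}} = - \frac{45870}{35 \cdot 271} = - \frac{45870}{9485} = \left(-45870\right) \frac{1}{9485} = - \frac{9174}{1897}$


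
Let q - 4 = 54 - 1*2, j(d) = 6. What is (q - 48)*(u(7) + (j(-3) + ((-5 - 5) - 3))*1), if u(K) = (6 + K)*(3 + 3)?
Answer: 568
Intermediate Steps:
u(K) = 36 + 6*K (u(K) = (6 + K)*6 = 36 + 6*K)
q = 56 (q = 4 + (54 - 1*2) = 4 + (54 - 2) = 4 + 52 = 56)
(q - 48)*(u(7) + (j(-3) + ((-5 - 5) - 3))*1) = (56 - 48)*((36 + 6*7) + (6 + ((-5 - 5) - 3))*1) = 8*((36 + 42) + (6 + (-10 - 3))*1) = 8*(78 + (6 - 13)*1) = 8*(78 - 7*1) = 8*(78 - 7) = 8*71 = 568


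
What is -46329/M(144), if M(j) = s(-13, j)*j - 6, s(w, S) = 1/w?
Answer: 200759/74 ≈ 2713.0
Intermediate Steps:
M(j) = -6 - j/13 (M(j) = j/(-13) - 6 = -j/13 - 6 = -6 - j/13)
-46329/M(144) = -46329/(-6 - 1/13*144) = -46329/(-6 - 144/13) = -46329/(-222/13) = -46329*(-13/222) = 200759/74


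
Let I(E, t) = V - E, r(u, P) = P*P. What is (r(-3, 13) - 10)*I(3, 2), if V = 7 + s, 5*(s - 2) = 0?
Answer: 954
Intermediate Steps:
r(u, P) = P**2
s = 2 (s = 2 + (1/5)*0 = 2 + 0 = 2)
V = 9 (V = 7 + 2 = 9)
I(E, t) = 9 - E
(r(-3, 13) - 10)*I(3, 2) = (13**2 - 10)*(9 - 1*3) = (169 - 10)*(9 - 3) = 159*6 = 954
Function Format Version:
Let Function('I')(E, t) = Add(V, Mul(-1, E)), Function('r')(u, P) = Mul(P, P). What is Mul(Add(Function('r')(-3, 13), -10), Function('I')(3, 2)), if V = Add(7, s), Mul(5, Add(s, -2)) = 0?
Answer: 954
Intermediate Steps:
Function('r')(u, P) = Pow(P, 2)
s = 2 (s = Add(2, Mul(Rational(1, 5), 0)) = Add(2, 0) = 2)
V = 9 (V = Add(7, 2) = 9)
Function('I')(E, t) = Add(9, Mul(-1, E))
Mul(Add(Function('r')(-3, 13), -10), Function('I')(3, 2)) = Mul(Add(Pow(13, 2), -10), Add(9, Mul(-1, 3))) = Mul(Add(169, -10), Add(9, -3)) = Mul(159, 6) = 954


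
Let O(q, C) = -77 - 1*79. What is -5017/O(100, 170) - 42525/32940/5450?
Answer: 333577873/10372440 ≈ 32.160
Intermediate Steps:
O(q, C) = -156 (O(q, C) = -77 - 79 = -156)
-5017/O(100, 170) - 42525/32940/5450 = -5017/(-156) - 42525/32940/5450 = -5017*(-1/156) - 42525*1/32940*(1/5450) = 5017/156 - 315/244*1/5450 = 5017/156 - 63/265960 = 333577873/10372440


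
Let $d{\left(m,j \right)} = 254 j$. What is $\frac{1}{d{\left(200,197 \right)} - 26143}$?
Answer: $\frac{1}{23895} \approx 4.185 \cdot 10^{-5}$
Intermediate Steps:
$\frac{1}{d{\left(200,197 \right)} - 26143} = \frac{1}{254 \cdot 197 - 26143} = \frac{1}{50038 - 26143} = \frac{1}{23895}$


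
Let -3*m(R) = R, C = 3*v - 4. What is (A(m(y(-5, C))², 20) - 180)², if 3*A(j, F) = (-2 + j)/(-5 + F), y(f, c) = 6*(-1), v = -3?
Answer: 65577604/2025 ≈ 32384.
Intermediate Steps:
C = -13 (C = 3*(-3) - 4 = -9 - 4 = -13)
y(f, c) = -6
m(R) = -R/3
A(j, F) = (-2 + j)/(3*(-5 + F)) (A(j, F) = ((-2 + j)/(-5 + F))/3 = (-2 + j)/(3*(-5 + F)))
(A(m(y(-5, C))², 20) - 180)² = ((-2 + (-⅓*(-6))²)/(3*(-5 + 20)) - 180)² = ((⅓)*(-2 + 2²)/15 - 180)² = ((⅓)*(1/15)*(-2 + 4) - 180)² = ((⅓)*(1/15)*2 - 180)² = (2/45 - 180)² = (-8098/45)² = 65577604/2025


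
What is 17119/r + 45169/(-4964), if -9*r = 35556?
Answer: -2905438/216299 ≈ -13.433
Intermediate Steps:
r = -11852/3 (r = -⅑*35556 = -11852/3 ≈ -3950.7)
17119/r + 45169/(-4964) = 17119/(-11852/3) + 45169/(-4964) = 17119*(-3/11852) + 45169*(-1/4964) = -51357/11852 - 2657/292 = -2905438/216299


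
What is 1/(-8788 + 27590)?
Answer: 1/18802 ≈ 5.3186e-5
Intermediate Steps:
1/(-8788 + 27590) = 1/18802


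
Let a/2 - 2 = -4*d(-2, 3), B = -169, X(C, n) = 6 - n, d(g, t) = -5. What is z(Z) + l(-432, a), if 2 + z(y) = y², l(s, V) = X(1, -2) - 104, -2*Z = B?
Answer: 28169/4 ≈ 7042.3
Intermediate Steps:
Z = 169/2 (Z = -½*(-169) = 169/2 ≈ 84.500)
a = 44 (a = 4 + 2*(-4*(-5)) = 4 + 2*20 = 4 + 40 = 44)
l(s, V) = -96 (l(s, V) = (6 - 1*(-2)) - 104 = (6 + 2) - 104 = 8 - 104 = -96)
z(y) = -2 + y²
z(Z) + l(-432, a) = (-2 + (169/2)²) - 96 = (-2 + 28561/4) - 96 = 28553/4 - 96 = 28169/4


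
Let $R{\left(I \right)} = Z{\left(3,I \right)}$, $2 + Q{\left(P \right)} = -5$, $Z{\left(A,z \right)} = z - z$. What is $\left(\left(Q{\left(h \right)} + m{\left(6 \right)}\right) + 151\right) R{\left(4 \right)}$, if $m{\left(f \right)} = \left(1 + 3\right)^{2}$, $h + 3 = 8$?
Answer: $0$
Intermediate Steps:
$h = 5$ ($h = -3 + 8 = 5$)
$m{\left(f \right)} = 16$ ($m{\left(f \right)} = 4^{2} = 16$)
$Z{\left(A,z \right)} = 0$
$Q{\left(P \right)} = -7$ ($Q{\left(P \right)} = -2 - 5 = -7$)
$R{\left(I \right)} = 0$
$\left(\left(Q{\left(h \right)} + m{\left(6 \right)}\right) + 151\right) R{\left(4 \right)} = \left(\left(-7 + 16\right) + 151\right) 0 = \left(9 + 151\right) 0 = 160 \cdot 0 = 0$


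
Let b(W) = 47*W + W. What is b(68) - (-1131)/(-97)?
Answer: 315477/97 ≈ 3252.3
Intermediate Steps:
b(W) = 48*W
b(68) - (-1131)/(-97) = 48*68 - (-1131)/(-97) = 3264 - (-1131)*(-1)/97 = 3264 - 13*87/97 = 3264 - 1131/97 = 315477/97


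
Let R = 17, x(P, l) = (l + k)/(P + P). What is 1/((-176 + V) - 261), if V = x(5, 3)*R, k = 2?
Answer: -2/857 ≈ -0.0023337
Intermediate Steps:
x(P, l) = (2 + l)/(2*P) (x(P, l) = (l + 2)/(P + P) = (2 + l)/((2*P)) = (2 + l)*(1/(2*P)) = (2 + l)/(2*P))
V = 17/2 (V = ((½)*(2 + 3)/5)*17 = ((½)*(⅕)*5)*17 = (½)*17 = 17/2 ≈ 8.5000)
1/((-176 + V) - 261) = 1/((-176 + 17/2) - 261) = 1/(-335/2 - 261) = 1/(-857/2) = -2/857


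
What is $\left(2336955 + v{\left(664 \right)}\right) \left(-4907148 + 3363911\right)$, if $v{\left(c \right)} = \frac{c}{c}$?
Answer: $-3606476966572$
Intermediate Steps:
$v{\left(c \right)} = 1$
$\left(2336955 + v{\left(664 \right)}\right) \left(-4907148 + 3363911\right) = \left(2336955 + 1\right) \left(-4907148 + 3363911\right) = 2336956 \left(-1543237\right) = -3606476966572$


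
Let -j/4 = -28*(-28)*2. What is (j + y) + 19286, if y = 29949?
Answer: 42963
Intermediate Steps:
j = -6272 (j = -4*(-28*(-28))*2 = -3136*2 = -4*1568 = -6272)
(j + y) + 19286 = (-6272 + 29949) + 19286 = 23677 + 19286 = 42963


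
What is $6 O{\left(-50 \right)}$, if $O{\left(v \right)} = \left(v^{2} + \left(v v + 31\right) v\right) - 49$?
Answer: $-744594$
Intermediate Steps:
$O{\left(v \right)} = -49 + v^{2} + v \left(31 + v^{2}\right)$ ($O{\left(v \right)} = \left(v^{2} + \left(v^{2} + 31\right) v\right) - 49 = \left(v^{2} + \left(31 + v^{2}\right) v\right) - 49 = \left(v^{2} + v \left(31 + v^{2}\right)\right) - 49 = -49 + v^{2} + v \left(31 + v^{2}\right)$)
$6 O{\left(-50 \right)} = 6 \left(-49 + \left(-50\right)^{2} + \left(-50\right)^{3} + 31 \left(-50\right)\right) = 6 \left(-49 + 2500 - 125000 - 1550\right) = 6 \left(-124099\right) = -744594$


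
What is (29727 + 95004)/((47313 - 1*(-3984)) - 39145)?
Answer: 124731/12152 ≈ 10.264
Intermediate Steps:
(29727 + 95004)/((47313 - 1*(-3984)) - 39145) = 124731/((47313 + 3984) - 39145) = 124731/(51297 - 39145) = 124731/12152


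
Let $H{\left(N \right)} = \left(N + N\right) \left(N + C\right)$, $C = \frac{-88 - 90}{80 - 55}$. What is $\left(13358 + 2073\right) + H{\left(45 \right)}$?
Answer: $\frac{94201}{5} \approx 18840.0$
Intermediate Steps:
$C = - \frac{178}{25} \approx -7.12$
$H{\left(N \right)} = 2 N \left(- \frac{178}{25} + N\right)$ ($H{\left(N \right)} = \left(N + N\right) \left(N - \frac{178}{25}\right) = 2 N \left(- \frac{178}{25} + N\right)$)
$\left(13358 + 2073\right) + H{\left(45 \right)} = \left(13358 + 2073\right) + \frac{2}{25} \cdot 45 \left(-178 + 25 \cdot 45\right) = 15431 + \frac{2}{25} \cdot 45 \left(-178 + 1125\right) = 15431 + \frac{2}{25} \cdot 45 \cdot 947 = 15431 + \frac{17046}{5} = \frac{94201}{5}$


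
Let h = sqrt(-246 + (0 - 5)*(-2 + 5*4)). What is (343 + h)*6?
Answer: 2058 + 24*I*sqrt(21) ≈ 2058.0 + 109.98*I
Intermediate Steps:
h = 4*I*sqrt(21) (h = sqrt(-246 - 5*(-2 + 20)) = sqrt(-246 - 5*18) = sqrt(-246 - 90) = sqrt(-336) = 4*I*sqrt(21) ≈ 18.33*I)
(343 + h)*6 = (343 + 4*I*sqrt(21))*6 = 2058 + 24*I*sqrt(21)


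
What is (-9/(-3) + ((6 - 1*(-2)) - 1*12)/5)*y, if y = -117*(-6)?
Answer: 7722/5 ≈ 1544.4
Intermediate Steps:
y = 702
(-9/(-3) + ((6 - 1*(-2)) - 1*12)/5)*y = (-9/(-3) + ((6 - 1*(-2)) - 1*12)/5)*702 = (-9*(-⅓) + ((6 + 2) - 12)*(⅕))*702 = (3 + (8 - 12)*(⅕))*702 = (3 - 4*⅕)*702 = (3 - ⅘)*702 = (11/5)*702 = 7722/5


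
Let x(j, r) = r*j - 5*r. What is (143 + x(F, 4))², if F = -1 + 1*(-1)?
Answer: 13225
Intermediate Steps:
F = -2 (F = -1 - 1 = -2)
x(j, r) = -5*r + j*r (x(j, r) = j*r - 5*r = -5*r + j*r)
(143 + x(F, 4))² = (143 + 4*(-5 - 2))² = (143 + 4*(-7))² = (143 - 28)² = 115² = 13225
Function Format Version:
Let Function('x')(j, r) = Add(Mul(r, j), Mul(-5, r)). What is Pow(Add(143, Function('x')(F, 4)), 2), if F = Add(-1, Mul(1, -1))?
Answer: 13225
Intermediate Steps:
F = -2 (F = Add(-1, -1) = -2)
Function('x')(j, r) = Add(Mul(-5, r), Mul(j, r)) (Function('x')(j, r) = Add(Mul(j, r), Mul(-5, r)) = Add(Mul(-5, r), Mul(j, r)))
Pow(Add(143, Function('x')(F, 4)), 2) = Pow(Add(143, Mul(4, Add(-5, -2))), 2) = Pow(Add(143, Mul(4, -7)), 2) = Pow(Add(143, -28), 2) = Pow(115, 2) = 13225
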